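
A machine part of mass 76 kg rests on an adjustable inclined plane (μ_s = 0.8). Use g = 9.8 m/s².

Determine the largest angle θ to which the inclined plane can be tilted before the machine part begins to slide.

θ_max ≈ 38.7°

At the slip threshold, m g sin θ = μ_s · m g cos θ, so tan θ = μ_s.
θ_max = arctan(0.8) = 38.7°.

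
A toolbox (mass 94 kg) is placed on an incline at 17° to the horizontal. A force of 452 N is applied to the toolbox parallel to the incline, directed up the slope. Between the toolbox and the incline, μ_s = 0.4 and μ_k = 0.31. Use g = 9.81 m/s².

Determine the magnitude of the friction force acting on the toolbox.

Normal force: N = m g cos θ = 94 × 9.81 × cos 17° = 881.8 N.
For equilibrium along the incline the friction force must supply f = m g sin θ − P = 269.6 − 452 = -182.4 N (positive meaning up-slope).
Maximum static friction available: μ_s N = 0.4 × 881.8 = 352.7 N.
Since |-182.4| ≤ 352.7 N, static friction is sufficient; f equals the required value, not μ_s N.

f ≈ 182 N (down the incline)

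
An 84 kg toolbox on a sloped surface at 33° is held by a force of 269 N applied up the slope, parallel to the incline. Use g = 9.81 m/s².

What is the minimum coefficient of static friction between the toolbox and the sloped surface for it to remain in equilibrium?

μ_s,min ≈ 0.26

N = m g cos θ = 691.1 N.
Friction must make up the shortfall along the incline: f = m g sin θ − P = 448.8 − 269 = 179.8 N.
At the threshold f = μ_s N, so μ_s,min = 179.8/691.1 = 0.26.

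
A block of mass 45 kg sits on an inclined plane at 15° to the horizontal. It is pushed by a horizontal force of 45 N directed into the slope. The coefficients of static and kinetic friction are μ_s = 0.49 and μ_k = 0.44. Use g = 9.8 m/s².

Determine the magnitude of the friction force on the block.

f ≈ 70.7 N (up the incline)

Resolve perpendicular to the incline: N = m g cos θ + P sin θ = 45×9.8×cos 15° + 45×sin 15° = 437.6 N.
Parallel to the incline: P cos θ − m g sin θ = 43.47 − 114.1 = -70.67 N; the friction needed to balance this is 70.67 N acting up the slope.
The limit of static friction is μ_s N = 214.4 N.
|f_req| = 70.67 ≤ 214.4 N → the block is in equilibrium; friction equals the required value.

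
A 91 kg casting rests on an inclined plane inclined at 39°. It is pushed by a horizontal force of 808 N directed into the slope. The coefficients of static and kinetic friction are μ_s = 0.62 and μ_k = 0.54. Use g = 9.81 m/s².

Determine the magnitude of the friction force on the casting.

f ≈ 66.1 N (down the incline)

The horizontal push has a component P sin θ into the surface, so N = m g cos θ + P sin θ = 693.8 + 508.5 = 1202 N.
Along the incline, the net driving force (taking up-slope positive) is P cos θ − m g sin θ = 627.9 − 561.8 = 66.13 N, so equilibrium requires friction f = -66.13 N (down-slope).
Maximum static friction: μ_s N = 0.62 × 1202 = 745.4 N.
Since 66.13 N is within the 745.4 N limit, the casting stays put and friction is exactly 66.1 N.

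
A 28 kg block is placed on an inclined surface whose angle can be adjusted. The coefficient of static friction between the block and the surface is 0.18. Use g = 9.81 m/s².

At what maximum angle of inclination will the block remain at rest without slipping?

θ_max ≈ 10.2°

At the slip threshold, m g sin θ = μ_s · m g cos θ, so tan θ = μ_s.
θ_max = arctan(0.18) = 10.2°.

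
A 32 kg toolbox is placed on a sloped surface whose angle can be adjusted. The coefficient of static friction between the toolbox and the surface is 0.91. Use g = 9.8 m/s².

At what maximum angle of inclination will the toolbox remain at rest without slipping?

θ_max ≈ 42.3°

At the slip threshold, m g sin θ = μ_s · m g cos θ, so tan θ = μ_s.
θ_max = arctan(0.91) = 42.3°.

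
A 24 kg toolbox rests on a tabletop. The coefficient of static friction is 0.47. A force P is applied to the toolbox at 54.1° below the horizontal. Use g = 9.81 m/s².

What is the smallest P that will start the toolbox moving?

P ≈ 538 N

N = m g + P sin α (the push presses the toolbox into the tabletop).
At impending slip, P cos α = μ_s N = μ_s (m g + P sin α).
Solving: P (cos α − μ_s sin α) = μ_s m g → P = 0.47×235/(cos 54.1° − 0.47 sin 54.1°) = 111/0.2057 = 538 N.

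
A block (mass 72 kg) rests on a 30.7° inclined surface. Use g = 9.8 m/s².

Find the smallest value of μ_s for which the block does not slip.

At the slip threshold m g sin θ = μ_s m g cos θ, so μ_s,min = tan θ.
μ_s,min = tan 30.7° = 0.594.

μ_s,min ≈ 0.594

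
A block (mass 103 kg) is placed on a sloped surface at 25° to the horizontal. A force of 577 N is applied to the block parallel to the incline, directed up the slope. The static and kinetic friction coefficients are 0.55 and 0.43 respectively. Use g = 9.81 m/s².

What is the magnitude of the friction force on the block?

f ≈ 150 N (down the incline)

Normal force: N = m g cos θ = 103 × 9.81 × cos 25° = 915.8 N.
Parallel to the incline, ΣF = 0 gives f = m g sin θ − P = 427 − 577 = -150 N (up-slope positive).
Static friction can supply at most μ_s N = 503.7 N.
Since |-150| ≤ 503.7 N, the block remains in static equilibrium and friction takes exactly the required value.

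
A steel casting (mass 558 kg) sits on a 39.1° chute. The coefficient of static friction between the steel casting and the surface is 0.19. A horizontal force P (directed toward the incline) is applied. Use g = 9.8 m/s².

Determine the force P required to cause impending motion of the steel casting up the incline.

P ≈ 6480 N

At impending motion up the slope, friction acts down-slope at its limit: f = μ_s N.
Perpendicular to the incline: N = m g cos θ + P sin θ.
Along the incline: P cos θ = m g sin θ + μ_s N = m g sin θ + μ_s (m g cos θ + P sin θ).
Solving, P (cos θ − μ_s sin θ) = m g (sin θ + μ_s cos θ), so P = 558×9.8×(sin 39.1° + 0.19 cos 39.1°)/(cos 39.1° − 0.19 sin 39.1°) = 5470×0.7781/0.6562 = 6480 N.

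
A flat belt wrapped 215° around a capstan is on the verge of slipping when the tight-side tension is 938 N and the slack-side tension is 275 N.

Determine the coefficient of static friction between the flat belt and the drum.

T₂/T₁ = e^{μβ} → μ = ln(T₂/T₁)/β.
β = 215° = 3.752 rad.
μ = ln(938/275)/3.752 = ln(3.411)/3.752 = 0.327.

μ ≈ 0.327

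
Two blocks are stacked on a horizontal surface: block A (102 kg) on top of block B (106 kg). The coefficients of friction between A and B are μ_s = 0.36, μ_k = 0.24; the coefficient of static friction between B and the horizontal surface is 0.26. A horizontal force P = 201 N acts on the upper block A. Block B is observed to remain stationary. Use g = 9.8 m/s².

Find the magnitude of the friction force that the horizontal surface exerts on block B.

The normal force B exerts on A is simply A's weight, N₁ = 999.6 N.
Maximum static friction on A from B: μ_s N₁ = 0.36×999.6 = 359.9 N.
P = 201 N is within that limit, so A and B move together (both at rest); the A–B friction is simply f₁ = P = 201 N.
B experiences an equal 201 N forward from A (third law). B is in equilibrium, so the floor supplies f₂ = 201 N of static friction (limit μ_s(m_A+m_B)g = 530 N, not exceeded).

f ≈ 201 N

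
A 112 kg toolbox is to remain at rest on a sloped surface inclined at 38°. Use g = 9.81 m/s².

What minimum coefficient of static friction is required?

At the slip threshold m g sin θ = μ_s m g cos θ, so μ_s,min = tan θ.
μ_s,min = tan 38° = 0.781.

μ_s,min ≈ 0.781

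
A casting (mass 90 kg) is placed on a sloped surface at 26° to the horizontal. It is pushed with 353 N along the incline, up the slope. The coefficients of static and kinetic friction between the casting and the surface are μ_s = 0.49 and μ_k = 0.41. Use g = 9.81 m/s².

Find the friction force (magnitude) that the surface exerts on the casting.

f ≈ 34 N (up the incline)

Perpendicular to the surface, N = m g cos θ = 90·9.81·cos 26° = 793.5 N.
The friction needed for equilibrium is m g sin θ − P = 387 − 353 = 34.04 N, measured positive up-slope.
Maximum static friction available: μ_s N = 0.49 × 793.5 = 388.8 N.
Since |34.04| ≤ 388.8 N, no slip — friction simply equals what equilibrium demands.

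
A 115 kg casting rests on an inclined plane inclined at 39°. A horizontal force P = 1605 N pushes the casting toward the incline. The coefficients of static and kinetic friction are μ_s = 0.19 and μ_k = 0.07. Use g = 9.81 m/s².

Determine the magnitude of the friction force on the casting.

Normal direction: N = m g cos θ + P sin θ = 1887 N.
Parallel to the incline: P cos θ − m g sin θ = 1247 − 710 = 537.4 N; the friction needed to balance this is 537.4 N acting down the slope.
The limit of static friction is μ_s N = 358.5 N.
The required 537.4 N exceeds the static limit, so the casting slides up-slope and f = μ_k N = 0.07×1887 = 132 N.

f ≈ 132 N (down the incline)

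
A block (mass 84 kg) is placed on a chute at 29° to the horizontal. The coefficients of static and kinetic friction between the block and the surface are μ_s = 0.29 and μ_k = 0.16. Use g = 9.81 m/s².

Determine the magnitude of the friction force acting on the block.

Normal force: N = m g cos θ = 84 × 9.81 × cos 29° = 720.7 N.
Along the slope the weight component is m g sin θ = 399.5 N; friction must supply exactly this, acting up-slope.
The static-friction ceiling is μ_s N = 0.29 × 720.7 = 209 N.
|399.5| exceeds 209 N, so the block slips down-slope; friction is kinetic, f = μ_k N = 0.16×720.7 = 115 N.

f ≈ 115 N (up the incline)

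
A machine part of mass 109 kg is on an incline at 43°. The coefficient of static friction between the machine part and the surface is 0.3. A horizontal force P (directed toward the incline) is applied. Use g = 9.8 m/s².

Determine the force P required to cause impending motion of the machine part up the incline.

P ≈ 1830 N

At impending motion up the slope, friction acts down-slope at its limit: f = μ_s N.
Perpendicular to the incline: N = m g cos θ + P sin θ.
Along the incline: P cos θ = m g sin θ + μ_s N = m g sin θ + μ_s (m g cos θ + P sin θ).
Solving, P (cos θ − μ_s sin θ) = m g (sin θ + μ_s cos θ), so P = 109×9.8×(sin 43° + 0.3 cos 43°)/(cos 43° − 0.3 sin 43°) = 1070×0.9014/0.5268 = 1830 N.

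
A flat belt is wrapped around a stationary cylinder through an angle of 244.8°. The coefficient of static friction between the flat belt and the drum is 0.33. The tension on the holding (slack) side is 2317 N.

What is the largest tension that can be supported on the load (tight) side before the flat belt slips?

T_max ≈ 9490 N

At impending slip the capstan equation gives T₂/T₁ = e^{μβ} with β in radians.
β = 244.8° × π/180 = 4.273 rad.
e^{μβ} = e^{0.33×4.273} = 4.096.
T₂ = T₁ · e^{μβ} = 2317 × 4.096 = 9490 N.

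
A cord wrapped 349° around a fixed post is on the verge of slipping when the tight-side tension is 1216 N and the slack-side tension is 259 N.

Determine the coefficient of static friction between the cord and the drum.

T₂/T₁ = e^{μβ} → μ = ln(T₂/T₁)/β.
β = 349° = 6.091 rad.
μ = ln(1216/259)/6.091 = ln(4.695)/6.091 = 0.254.

μ ≈ 0.254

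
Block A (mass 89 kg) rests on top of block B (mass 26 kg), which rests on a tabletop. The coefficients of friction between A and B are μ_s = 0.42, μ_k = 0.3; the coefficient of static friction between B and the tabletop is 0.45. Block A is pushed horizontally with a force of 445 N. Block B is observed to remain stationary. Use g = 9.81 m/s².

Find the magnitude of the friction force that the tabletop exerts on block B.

f ≈ 262 N

Between the blocks, N₁ = m_A g = 873.1 N.
So the A–B interface can sustain at most μ_s N₁ = 366.7 N of static friction.
Since P = 445 N > 366.7 N, A slides on B; the A–B friction is kinetic: f₁ = μ_k N₁ = 0.3×873.1 = 262 N.
B experiences an equal 262 N forward from A (third law). B is in equilibrium, so the floor supplies f₂ = 262 N of static friction (limit μ_s(m_A+m_B)g = 507.7 N, not exceeded).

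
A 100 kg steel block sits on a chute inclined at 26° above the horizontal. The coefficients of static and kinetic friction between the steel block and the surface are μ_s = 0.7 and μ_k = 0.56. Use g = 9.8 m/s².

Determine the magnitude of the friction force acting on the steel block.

Perpendicular to the surface, N = m g cos θ = 100·9.8·cos 26° = 880.8 N.
For equilibrium along the incline, friction must balance the weight component: f = m g sin θ = 429.6 N up the slope.
Static friction can supply at most μ_s N = 616.6 N.
Since |429.6| ≤ 616.6 N, no slip — friction simply equals what equilibrium demands.

f ≈ 430 N (up the incline)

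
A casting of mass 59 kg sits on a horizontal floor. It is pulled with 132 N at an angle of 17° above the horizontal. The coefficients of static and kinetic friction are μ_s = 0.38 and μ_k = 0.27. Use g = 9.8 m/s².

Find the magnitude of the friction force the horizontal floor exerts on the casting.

f ≈ 126 N

Vertical equilibrium gives N = m g − P sin α = 539.6 N.
Horizontally, friction must balance P cos α = 126.2 N.
The static-friction limit is μ_s N = 205.1 N.
126.2 ≤ 205.1 N → static; friction equals the required 126 N.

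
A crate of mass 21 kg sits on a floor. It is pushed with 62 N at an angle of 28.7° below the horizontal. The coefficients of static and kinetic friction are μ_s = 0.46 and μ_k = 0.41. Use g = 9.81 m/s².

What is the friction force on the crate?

f ≈ 54.4 N

Vertical equilibrium gives N = m g + P sin α = 235.8 N.
Horizontally, friction must balance P cos α = 54.38 N.
The static-friction limit is μ_s N = 108.5 N.
54.38 ≤ 108.5 N → static; friction equals the required 54.4 N.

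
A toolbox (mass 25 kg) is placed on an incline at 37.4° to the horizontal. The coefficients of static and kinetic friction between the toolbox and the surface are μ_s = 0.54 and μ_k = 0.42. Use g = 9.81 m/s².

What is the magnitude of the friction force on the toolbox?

Normal force: N = m g cos θ = 25 × 9.81 × cos 37.4° = 194.8 N.
Along the slope the weight component is m g sin θ = 149 N; friction must supply exactly this, acting up-slope.
Maximum static friction available: μ_s N = 0.54 × 194.8 = 105.2 N.
Since |149| > 105.2 N, static friction cannot hold it; the toolbox slides down the incline and kinetic friction applies: f = μ_k N = 0.42 × 194.8 = 81.8 N.

f ≈ 81.8 N (up the incline)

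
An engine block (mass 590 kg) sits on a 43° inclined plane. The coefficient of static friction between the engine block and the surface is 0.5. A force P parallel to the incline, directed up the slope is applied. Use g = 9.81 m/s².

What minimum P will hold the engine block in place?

P_min ≈ 1830 N

The engine block tends to slide down (tan θ > μ_s), so at the point of impending slip friction acts up-slope at its limit: f = μ_s N.
P is parallel to the surface, so N = m g cos θ = 4230 N.
Along the incline: P + μ_s N = m g sin θ, so P = 3950 − 0.5×4230 = 1830 N.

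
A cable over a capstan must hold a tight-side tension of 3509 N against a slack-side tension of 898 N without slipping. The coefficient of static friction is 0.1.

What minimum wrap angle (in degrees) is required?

T₂/T₁ = e^{μβ} → β = ln(T₂/T₁)/μ.
β = ln(3509/898)/0.1 = 1.363/0.1 = 13.63 rad.
In degrees: β = 13.63 × 180/π = 781°.

β_min ≈ 781°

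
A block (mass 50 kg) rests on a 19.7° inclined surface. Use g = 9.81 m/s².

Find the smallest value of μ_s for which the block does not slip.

μ_s,min ≈ 0.358

At the slip threshold m g sin θ = μ_s m g cos θ, so μ_s,min = tan θ.
μ_s,min = tan 19.7° = 0.358.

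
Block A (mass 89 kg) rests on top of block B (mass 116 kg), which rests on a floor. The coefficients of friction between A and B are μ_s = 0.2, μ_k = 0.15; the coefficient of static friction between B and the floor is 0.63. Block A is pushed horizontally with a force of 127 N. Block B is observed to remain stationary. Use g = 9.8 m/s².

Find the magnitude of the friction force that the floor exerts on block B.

f ≈ 127 N

Between the blocks, N₁ = m_A g = 872.2 N.
Maximum static friction on A from B: μ_s N₁ = 0.2×872.2 = 174.4 N.
Since P = 127 N ≤ 174.4 N, A does not slip on B; friction on A equals P = 127 N.
By Newton's third law B feels 127 N forward from A. With B stationary, the floor's static friction on B balances it: f₂ = 127 N (well within μ_s(m_A+m_B)g = 1266 N).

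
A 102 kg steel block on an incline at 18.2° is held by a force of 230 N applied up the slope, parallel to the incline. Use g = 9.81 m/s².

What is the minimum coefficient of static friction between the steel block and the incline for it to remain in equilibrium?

N = m g cos θ = 950.6 N.
Friction must make up the shortfall along the incline: f = m g sin θ − P = 312.5 − 230 = 82.53 N.
At the threshold f = μ_s N, so μ_s,min = 82.53/950.6 = 0.0868.

μ_s,min ≈ 0.0868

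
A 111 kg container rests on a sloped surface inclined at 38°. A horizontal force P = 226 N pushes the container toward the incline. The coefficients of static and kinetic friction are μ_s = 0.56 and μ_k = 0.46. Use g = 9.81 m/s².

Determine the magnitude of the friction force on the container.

Normal direction: N = m g cos θ + P sin θ = 997.2 N.
Along the incline, the net driving force (taking up-slope positive) is P cos θ − m g sin θ = 178.1 − 670.4 = -492.3 N, so equilibrium requires friction f = 492.3 N (up-slope).
The limit of static friction is μ_s N = 558.4 N.
|f_req| = 492.3 ≤ 558.4 N → the container is in equilibrium; friction equals the required value.

f ≈ 492 N (up the incline)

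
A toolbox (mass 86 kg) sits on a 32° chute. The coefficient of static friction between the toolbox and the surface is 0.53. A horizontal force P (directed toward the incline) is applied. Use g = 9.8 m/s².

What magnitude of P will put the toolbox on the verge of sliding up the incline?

At impending motion up the slope, friction acts down-slope at its limit: f = μ_s N.
Perpendicular to the incline: N = m g cos θ + P sin θ.
Along the incline: P cos θ = m g sin θ + μ_s N = m g sin θ + μ_s (m g cos θ + P sin θ).
Solving, P (cos θ − μ_s sin θ) = m g (sin θ + μ_s cos θ), so P = 86×9.8×(sin 32° + 0.53 cos 32°)/(cos 32° − 0.53 sin 32°) = 843×0.9794/0.5672 = 1460 N.

P ≈ 1460 N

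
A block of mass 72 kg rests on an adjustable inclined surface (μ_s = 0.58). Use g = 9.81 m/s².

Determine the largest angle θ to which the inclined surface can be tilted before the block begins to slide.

At the slip threshold, m g sin θ = μ_s · m g cos θ, so tan θ = μ_s.
θ_max = arctan(0.58) = 30.1°.

θ_max ≈ 30.1°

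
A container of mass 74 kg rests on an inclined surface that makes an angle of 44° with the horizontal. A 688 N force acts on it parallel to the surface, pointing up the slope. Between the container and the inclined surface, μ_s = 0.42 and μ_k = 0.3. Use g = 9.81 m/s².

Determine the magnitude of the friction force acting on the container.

f ≈ 184 N (down the incline)

The normal reaction is N = m g cos θ = 522.2 N.
Parallel to the incline, ΣF = 0 gives f = m g sin θ − P = 504.3 − 688 = -183.7 N (up-slope positive).
Static friction can supply at most μ_s N = 219.3 N.
Since |-183.7| ≤ 219.3 N, no slip — friction simply equals what equilibrium demands.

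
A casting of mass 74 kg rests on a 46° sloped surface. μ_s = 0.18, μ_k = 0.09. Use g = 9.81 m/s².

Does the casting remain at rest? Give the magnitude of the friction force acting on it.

f ≈ 45.4 N

N = m g cos θ = 504 N.
Down-slope weight component: m g sin θ = 522 N.
μ_s N = 90.8 N.
522 > 90.8 N, so it slides; kinetic friction f = μ_k N = 0.09×504 = 45.4 N.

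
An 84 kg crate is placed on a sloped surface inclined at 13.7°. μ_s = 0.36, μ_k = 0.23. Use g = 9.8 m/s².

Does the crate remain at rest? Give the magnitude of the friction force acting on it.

N = m g cos θ = 800 N.
Down-slope weight component: m g sin θ = 195 N.
μ_s N = 288 N.
195 ≤ 288 N, so it stays put; friction = 195 N.

f ≈ 195 N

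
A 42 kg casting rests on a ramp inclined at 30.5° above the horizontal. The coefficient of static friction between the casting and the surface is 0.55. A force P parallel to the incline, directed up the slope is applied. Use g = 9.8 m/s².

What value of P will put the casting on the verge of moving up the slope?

P ≈ 404 N

At impending motion up the slope, friction acts down-slope at its limit: f = μ_s N.
P is parallel to the surface, so N = m g cos θ = 355 N.
Along the incline: P = m g sin θ + μ_s N = 209 + 0.55×355 = 404 N.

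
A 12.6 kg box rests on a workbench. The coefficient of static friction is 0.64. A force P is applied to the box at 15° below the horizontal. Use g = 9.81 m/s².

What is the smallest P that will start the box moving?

P ≈ 98.9 N

N = m g + P sin α (the push presses the box into the workbench).
At impending slip, P cos α = μ_s N = μ_s (m g + P sin α).
Solving: P (cos α − μ_s sin α) = μ_s m g → P = 0.64×124/(cos 15° − 0.64 sin 15°) = 79.1/0.8003 = 98.9 N.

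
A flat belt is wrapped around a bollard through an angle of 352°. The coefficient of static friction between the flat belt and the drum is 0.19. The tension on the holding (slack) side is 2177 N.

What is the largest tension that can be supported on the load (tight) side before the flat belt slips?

T_max ≈ 7000 N

At impending slip the capstan equation gives T₂/T₁ = e^{μβ} with β in radians.
β = 352° × π/180 = 6.144 rad.
e^{μβ} = e^{0.19×6.144} = 3.213.
T₂ = T₁ · e^{μβ} = 2177 × 3.213 = 7000 N.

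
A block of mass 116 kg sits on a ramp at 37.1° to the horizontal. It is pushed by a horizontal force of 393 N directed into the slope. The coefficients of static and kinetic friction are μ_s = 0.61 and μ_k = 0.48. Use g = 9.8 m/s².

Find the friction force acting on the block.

f ≈ 372 N (up the incline)

Resolve perpendicular to the incline: N = m g cos θ + P sin θ = 116×9.8×cos 37.1° + 393×sin 37.1° = 1144 N.
Along the incline, the net driving force (taking up-slope positive) is P cos θ − m g sin θ = 313.5 − 685.7 = -372.3 N, so equilibrium requires friction f = 372.3 N (up-slope).
Maximum static friction: μ_s N = 0.61 × 1144 = 697.7 N.
|f_req| = 372.3 ≤ 697.7 N → the block is in equilibrium; friction equals the required value.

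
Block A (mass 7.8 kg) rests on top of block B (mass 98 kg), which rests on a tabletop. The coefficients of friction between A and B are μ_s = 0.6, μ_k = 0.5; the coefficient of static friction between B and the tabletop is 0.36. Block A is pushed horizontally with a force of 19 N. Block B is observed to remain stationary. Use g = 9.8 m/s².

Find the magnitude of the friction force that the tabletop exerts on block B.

f ≈ 19 N

Normal force at the A–B interface: N₁ = m_A g = 76.44 N.
So the A–B interface can sustain at most μ_s N₁ = 45.86 N of static friction.
Since P = 19 N ≤ 45.86 N, A does not slip on B; friction on A equals P = 19 N.
By Newton's third law B feels 19 N forward from A. With B stationary, the floor's static friction on B balances it: f₂ = 19 N (well within μ_s(m_A+m_B)g = 373.3 N).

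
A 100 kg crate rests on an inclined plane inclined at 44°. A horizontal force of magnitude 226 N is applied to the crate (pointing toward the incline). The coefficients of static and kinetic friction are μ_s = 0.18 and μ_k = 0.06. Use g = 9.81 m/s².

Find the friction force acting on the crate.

Resolve perpendicular to the incline: N = m g cos θ + P sin θ = 100×9.81×cos 44° + 226×sin 44° = 862.7 N.
Along the incline, the net driving force (taking up-slope positive) is P cos θ − m g sin θ = 162.6 − 681.5 = -518.9 N, so equilibrium requires friction f = 518.9 N (up-slope).
Maximum static friction: μ_s N = 0.18 × 862.7 = 155.3 N.
|f_req| = 518.9 > 155.3 N → the crate slides down the incline; f = μ_k N = 0.06 × 862.7 = 51.8 N.

f ≈ 51.8 N (up the incline)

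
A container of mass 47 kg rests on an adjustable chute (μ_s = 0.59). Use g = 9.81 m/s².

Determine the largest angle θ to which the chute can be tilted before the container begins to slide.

θ_max ≈ 30.5°

At the slip threshold, m g sin θ = μ_s · m g cos θ, so tan θ = μ_s.
θ_max = arctan(0.59) = 30.5°.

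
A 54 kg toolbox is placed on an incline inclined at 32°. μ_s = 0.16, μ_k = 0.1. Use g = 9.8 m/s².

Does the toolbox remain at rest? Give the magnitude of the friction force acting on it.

N = m g cos θ = 449 N.
Down-slope weight component: m g sin θ = 280 N.
μ_s N = 71.8 N.
280 > 71.8 N, so it slides; kinetic friction f = μ_k N = 0.1×449 = 44.9 N.

f ≈ 44.9 N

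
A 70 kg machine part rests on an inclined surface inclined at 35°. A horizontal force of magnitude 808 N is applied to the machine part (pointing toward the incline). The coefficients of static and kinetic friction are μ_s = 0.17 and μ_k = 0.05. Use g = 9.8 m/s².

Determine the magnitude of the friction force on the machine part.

Resolve perpendicular to the incline: N = m g cos θ + P sin θ = 70×9.8×cos 35° + 808×sin 35° = 1025 N.
Parallel to the incline: P cos θ − m g sin θ = 661.9 − 393.5 = 268.4 N; the friction needed to balance this is 268.4 N acting down the slope.
The limit of static friction is μ_s N = 174.3 N.
|f_req| = 268.4 > 174.3 N → the machine part slides up the incline; f = μ_k N = 0.05 × 1025 = 51.3 N.

f ≈ 51.3 N (down the incline)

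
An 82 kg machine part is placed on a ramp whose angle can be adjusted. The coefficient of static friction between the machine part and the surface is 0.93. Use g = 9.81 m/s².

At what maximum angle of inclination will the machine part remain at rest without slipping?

At the slip threshold, m g sin θ = μ_s · m g cos θ, so tan θ = μ_s.
θ_max = arctan(0.93) = 42.9°.

θ_max ≈ 42.9°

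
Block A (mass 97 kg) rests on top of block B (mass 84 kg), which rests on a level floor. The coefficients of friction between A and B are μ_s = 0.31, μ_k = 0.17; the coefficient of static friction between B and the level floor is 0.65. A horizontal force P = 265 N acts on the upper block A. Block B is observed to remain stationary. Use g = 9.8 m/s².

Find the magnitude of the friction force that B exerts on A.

Normal force at the A–B interface: N₁ = m_A g = 950.6 N.
Maximum static friction on A from B: μ_s N₁ = 0.31×950.6 = 294.7 N.
P = 265 N is within that limit, so A and B move together (both at rest); the A–B friction is simply f₁ = P = 265 N.
B experiences an equal 265 N forward from A (third law). B is in equilibrium, so the floor supplies f₂ = 265 N of static friction (limit μ_s(m_A+m_B)g = 1153 N, not exceeded).

f ≈ 265 N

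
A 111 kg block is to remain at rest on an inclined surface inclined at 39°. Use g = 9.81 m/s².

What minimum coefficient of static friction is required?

μ_s,min ≈ 0.81

At the slip threshold m g sin θ = μ_s m g cos θ, so μ_s,min = tan θ.
μ_s,min = tan 39° = 0.81.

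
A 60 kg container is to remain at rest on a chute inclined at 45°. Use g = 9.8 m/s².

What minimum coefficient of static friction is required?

At the slip threshold m g sin θ = μ_s m g cos θ, so μ_s,min = tan θ.
μ_s,min = tan 45° = 1.

μ_s,min ≈ 1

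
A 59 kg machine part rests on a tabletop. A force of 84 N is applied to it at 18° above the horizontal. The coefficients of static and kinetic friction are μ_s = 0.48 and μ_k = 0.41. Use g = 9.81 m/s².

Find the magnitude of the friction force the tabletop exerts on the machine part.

N = m g − P sin α = 578.8 − 84×sin 18° = 552.8 N.
For equilibrium, f = P cos α = 84×cos 18° = 79.89 N.
The static-friction limit is μ_s N = 265.4 N.
Since 79.89 N does not exceed the limit, the machine part stays at rest and f = 79.9 N.

f ≈ 79.9 N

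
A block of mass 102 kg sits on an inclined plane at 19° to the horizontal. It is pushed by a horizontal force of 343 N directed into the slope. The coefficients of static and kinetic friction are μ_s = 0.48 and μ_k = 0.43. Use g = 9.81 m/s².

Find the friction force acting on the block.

The horizontal push has a component P sin θ into the surface, so N = m g cos θ + P sin θ = 946.1 + 111.7 = 1058 N.
Along the incline, the net driving force (taking up-slope positive) is P cos θ − m g sin θ = 324.3 − 325.8 = -1.457 N, so equilibrium requires friction f = 1.457 N (up-slope).
The limit of static friction is μ_s N = 507.7 N.
|f_req| = 1.457 ≤ 507.7 N → the block is in equilibrium; friction equals the required value.

f ≈ 1.46 N (up the incline)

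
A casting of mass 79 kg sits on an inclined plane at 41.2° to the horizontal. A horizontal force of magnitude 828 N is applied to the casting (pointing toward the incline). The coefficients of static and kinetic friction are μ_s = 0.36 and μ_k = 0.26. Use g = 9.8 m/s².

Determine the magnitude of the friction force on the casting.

Resolve perpendicular to the incline: N = m g cos θ + P sin θ = 79×9.8×cos 41.2° + 828×sin 41.2° = 1128 N.
Parallel to the incline: P cos θ − m g sin θ = 623 − 510 = 113 N; the friction needed to balance this is 113 N acting down the slope.
The limit of static friction is μ_s N = 406 N.
Since 113 N is within the 406 N limit, the casting stays put and friction is exactly 113 N.

f ≈ 113 N (down the incline)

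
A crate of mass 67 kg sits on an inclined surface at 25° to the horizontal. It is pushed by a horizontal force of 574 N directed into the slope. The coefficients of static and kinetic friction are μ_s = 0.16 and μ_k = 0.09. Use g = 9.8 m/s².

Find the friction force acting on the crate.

f ≈ 75.4 N (down the incline)

The horizontal push has a component P sin θ into the surface, so N = m g cos θ + P sin θ = 595.1 + 242.6 = 837.7 N.
Parallel to the incline: P cos θ − m g sin θ = 520.2 − 277.5 = 242.7 N; the friction needed to balance this is 242.7 N acting down the slope.
The limit of static friction is μ_s N = 134 N.
|f_req| = 242.7 > 134 N → the crate slides up the incline; f = μ_k N = 0.09 × 837.7 = 75.4 N.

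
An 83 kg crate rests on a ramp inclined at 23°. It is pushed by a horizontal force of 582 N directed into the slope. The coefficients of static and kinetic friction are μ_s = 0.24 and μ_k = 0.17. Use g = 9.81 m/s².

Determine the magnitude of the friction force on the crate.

The horizontal push has a component P sin θ into the surface, so N = m g cos θ + P sin θ = 749.5 + 227.4 = 976.9 N.
Along the incline, the net driving force (taking up-slope positive) is P cos θ − m g sin θ = 535.7 − 318.1 = 217.6 N, so equilibrium requires friction f = -217.6 N (down-slope).
Maximum static friction: μ_s N = 0.24 × 976.9 = 234.5 N.
Since 217.6 N is within the 234.5 N limit, the crate stays put and friction is exactly 218 N.

f ≈ 218 N (down the incline)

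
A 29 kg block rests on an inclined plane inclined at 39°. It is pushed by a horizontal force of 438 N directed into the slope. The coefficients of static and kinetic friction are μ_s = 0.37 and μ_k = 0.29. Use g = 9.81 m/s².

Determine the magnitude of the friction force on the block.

The horizontal push has a component P sin θ into the surface, so N = m g cos θ + P sin θ = 221.1 + 275.6 = 496.7 N.
Parallel to the incline: P cos θ − m g sin θ = 340.4 − 179 = 161.4 N; the friction needed to balance this is 161.4 N acting down the slope.
Maximum static friction: μ_s N = 0.37 × 496.7 = 183.8 N.
Since 161.4 N is within the 183.8 N limit, the block stays put and friction is exactly 161 N.

f ≈ 161 N (down the incline)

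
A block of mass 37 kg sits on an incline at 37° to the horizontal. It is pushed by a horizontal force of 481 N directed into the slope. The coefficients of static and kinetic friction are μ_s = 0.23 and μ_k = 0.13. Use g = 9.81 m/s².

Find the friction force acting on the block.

Normal direction: N = m g cos θ + P sin θ = 579.4 N.
Along the incline, the net driving force (taking up-slope positive) is P cos θ − m g sin θ = 384.1 − 218.4 = 165.7 N, so equilibrium requires friction f = -165.7 N (down-slope).
The limit of static friction is μ_s N = 133.3 N.
|f_req| = 165.7 > 133.3 N → the block slides up the incline; f = μ_k N = 0.13 × 579.4 = 75.3 N.

f ≈ 75.3 N (down the incline)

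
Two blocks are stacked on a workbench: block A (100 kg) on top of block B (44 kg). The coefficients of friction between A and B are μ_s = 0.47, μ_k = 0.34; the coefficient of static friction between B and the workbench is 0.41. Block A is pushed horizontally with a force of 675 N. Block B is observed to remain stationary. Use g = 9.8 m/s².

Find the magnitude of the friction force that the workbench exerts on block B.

f ≈ 333 N

The normal force B exerts on A is simply A's weight, N₁ = 980 N.
Maximum static friction on A from B: μ_s N₁ = 0.47×980 = 460.6 N.
Since P = 675 N > 460.6 N, A slides on B; the A–B friction is kinetic: f₁ = μ_k N₁ = 0.34×980 = 333 N.
B experiences an equal 333 N forward from A (third law). B is in equilibrium, so the floor supplies f₂ = 333 N of static friction (limit μ_s(m_A+m_B)g = 578.6 N, not exceeded).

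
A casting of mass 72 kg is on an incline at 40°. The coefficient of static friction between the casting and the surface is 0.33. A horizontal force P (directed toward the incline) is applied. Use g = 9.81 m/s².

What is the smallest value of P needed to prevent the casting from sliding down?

The casting tends to slide down (tan θ > μ_s), so at the point of impending slip friction acts up-slope at its limit: f = μ_s N.
Perpendicular to the incline: N = m g cos θ + P sin θ.
Along the incline: P cos θ + μ_s N = m g sin θ, i.e. P cos θ + μ_s (m g cos θ + P sin θ) = m g sin θ.
Solving, P (cos θ + μ_s sin θ) = m g (sin θ − μ_s cos θ), so P = 706×0.39/0.9782 = 282 N.

P_min ≈ 282 N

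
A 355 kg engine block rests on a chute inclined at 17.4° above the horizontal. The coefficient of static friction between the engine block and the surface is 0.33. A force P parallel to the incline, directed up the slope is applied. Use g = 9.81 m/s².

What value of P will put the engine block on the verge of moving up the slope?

P ≈ 2140 N

At impending motion up the slope, friction acts down-slope at its limit: f = μ_s N.
P is parallel to the surface, so N = m g cos θ = 3320 N.
Along the incline: P = m g sin θ + μ_s N = 1040 + 0.33×3320 = 2140 N.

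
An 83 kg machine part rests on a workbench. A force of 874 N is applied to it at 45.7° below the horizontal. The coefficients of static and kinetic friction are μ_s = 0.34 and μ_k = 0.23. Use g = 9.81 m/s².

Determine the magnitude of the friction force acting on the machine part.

f ≈ 331 N

N = m g + P sin α = 814.2 + 874×sin 45.7° = 1440 N.
For equilibrium, f = P cos α = 874×cos 45.7° = 610.4 N.
The static-friction limit is μ_s N = 489.5 N.
610.4 > 489.5 N → the machine part slides; f = μ_k N = 0.23×1440 = 331 N.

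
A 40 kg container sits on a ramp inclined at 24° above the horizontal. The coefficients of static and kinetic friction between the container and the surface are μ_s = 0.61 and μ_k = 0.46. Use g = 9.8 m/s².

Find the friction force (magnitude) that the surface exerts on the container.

The normal reaction is N = m g cos θ = 358.1 N.
For equilibrium along the incline, friction must balance the weight component: f = m g sin θ = 159.4 N up the slope.
The static-friction ceiling is μ_s N = 0.61 × 358.1 = 218.4 N.
Since |159.4| ≤ 218.4 N, static friction is sufficient; f equals the required value, not μ_s N.

f ≈ 159 N (up the incline)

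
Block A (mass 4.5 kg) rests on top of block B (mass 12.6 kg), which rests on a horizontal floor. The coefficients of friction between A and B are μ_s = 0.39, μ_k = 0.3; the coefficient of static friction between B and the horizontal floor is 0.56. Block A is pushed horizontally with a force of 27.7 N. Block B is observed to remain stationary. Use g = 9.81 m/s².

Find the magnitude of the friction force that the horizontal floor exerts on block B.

f ≈ 13.2 N

The normal force B exerts on A is simply A's weight, N₁ = 44.15 N.
So the A–B interface can sustain at most μ_s N₁ = 17.22 N of static friction.
P = 27.7 N exceeds that limit, so A slips over B and the interface friction becomes kinetic: f₁ = μ_k N₁ = 0.3×44.15 = 13.2 N.
B experiences an equal 13.2 N forward from A (third law). B is in equilibrium, so the floor supplies f₂ = 13.2 N of static friction (limit μ_s(m_A+m_B)g = 93.94 N, not exceeded).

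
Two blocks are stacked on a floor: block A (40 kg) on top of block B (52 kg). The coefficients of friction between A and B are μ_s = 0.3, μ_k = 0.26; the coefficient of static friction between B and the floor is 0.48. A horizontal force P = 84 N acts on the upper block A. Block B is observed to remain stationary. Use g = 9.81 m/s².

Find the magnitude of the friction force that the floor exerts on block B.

Between the blocks, N₁ = m_A g = 392.4 N.
So the A–B interface can sustain at most μ_s N₁ = 117.7 N of static friction.
P = 84 N is within that limit, so A and B move together (both at rest); the A–B friction is simply f₁ = P = 84 N.
B experiences an equal 84 N forward from A (third law). B is in equilibrium, so the floor supplies f₂ = 84 N of static friction (limit μ_s(m_A+m_B)g = 433.2 N, not exceeded).

f ≈ 84 N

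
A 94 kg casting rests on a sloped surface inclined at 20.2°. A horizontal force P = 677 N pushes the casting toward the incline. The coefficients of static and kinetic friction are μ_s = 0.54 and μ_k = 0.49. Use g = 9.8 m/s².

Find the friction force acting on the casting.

f ≈ 317 N (down the incline)

Normal direction: N = m g cos θ + P sin θ = 1098 N.
Along the incline, the net driving force (taking up-slope positive) is P cos θ − m g sin θ = 635.4 − 318.1 = 317.3 N, so equilibrium requires friction f = -317.3 N (down-slope).
Maximum static friction: μ_s N = 0.54 × 1098 = 593.1 N.
Since 317.3 N is within the 593.1 N limit, the casting stays put and friction is exactly 317 N.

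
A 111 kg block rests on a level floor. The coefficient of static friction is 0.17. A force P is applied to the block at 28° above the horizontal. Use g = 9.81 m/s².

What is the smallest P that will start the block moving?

P ≈ 192 N

N = m g − P sin α (the pull lifts the block).
At impending slip, P cos α = μ_s N = μ_s (m g − P sin α).
Solving: P (cos α + μ_s sin α) = μ_s m g → P = 0.17×1090/(cos 28° + 0.17 sin 28°) = 185/0.9628 = 192 N.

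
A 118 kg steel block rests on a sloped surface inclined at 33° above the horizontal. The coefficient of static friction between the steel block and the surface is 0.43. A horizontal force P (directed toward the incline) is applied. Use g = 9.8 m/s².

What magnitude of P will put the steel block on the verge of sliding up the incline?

P ≈ 1730 N

At impending motion up the slope, friction acts down-slope at its limit: f = μ_s N.
Perpendicular to the incline: N = m g cos θ + P sin θ.
Along the incline: P cos θ = m g sin θ + μ_s N = m g sin θ + μ_s (m g cos θ + P sin θ).
Solving, P (cos θ − μ_s sin θ) = m g (sin θ + μ_s cos θ), so P = 118×9.8×(sin 33° + 0.43 cos 33°)/(cos 33° − 0.43 sin 33°) = 1160×0.9053/0.6045 = 1730 N.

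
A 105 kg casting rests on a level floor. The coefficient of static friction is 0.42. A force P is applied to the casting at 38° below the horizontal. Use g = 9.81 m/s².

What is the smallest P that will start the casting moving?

N = m g + P sin α (the push presses the casting into the level floor).
At impending slip, P cos α = μ_s N = μ_s (m g + P sin α).
Solving: P (cos α − μ_s sin α) = μ_s m g → P = 0.42×1030/(cos 38° − 0.42 sin 38°) = 433/0.5294 = 817 N.

P ≈ 817 N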